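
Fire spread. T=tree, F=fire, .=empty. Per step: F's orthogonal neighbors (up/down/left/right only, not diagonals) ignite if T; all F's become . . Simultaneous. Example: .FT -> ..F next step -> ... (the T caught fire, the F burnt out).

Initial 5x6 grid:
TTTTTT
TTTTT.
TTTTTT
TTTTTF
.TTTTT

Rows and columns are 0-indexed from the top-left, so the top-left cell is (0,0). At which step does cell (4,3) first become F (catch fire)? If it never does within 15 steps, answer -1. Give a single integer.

Step 1: cell (4,3)='T' (+3 fires, +1 burnt)
Step 2: cell (4,3)='T' (+3 fires, +3 burnt)
Step 3: cell (4,3)='F' (+4 fires, +3 burnt)
  -> target ignites at step 3
Step 4: cell (4,3)='.' (+5 fires, +4 burnt)
Step 5: cell (4,3)='.' (+6 fires, +5 burnt)
Step 6: cell (4,3)='.' (+3 fires, +6 burnt)
Step 7: cell (4,3)='.' (+2 fires, +3 burnt)
Step 8: cell (4,3)='.' (+1 fires, +2 burnt)
Step 9: cell (4,3)='.' (+0 fires, +1 burnt)
  fire out at step 9

3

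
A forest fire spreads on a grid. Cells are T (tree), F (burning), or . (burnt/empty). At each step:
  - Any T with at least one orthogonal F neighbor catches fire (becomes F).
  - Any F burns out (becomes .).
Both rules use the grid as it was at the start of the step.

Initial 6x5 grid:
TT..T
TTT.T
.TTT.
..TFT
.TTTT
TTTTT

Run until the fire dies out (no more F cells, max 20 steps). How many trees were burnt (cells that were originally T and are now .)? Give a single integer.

Answer: 19

Derivation:
Step 1: +4 fires, +1 burnt (F count now 4)
Step 2: +4 fires, +4 burnt (F count now 4)
Step 3: +5 fires, +4 burnt (F count now 5)
Step 4: +2 fires, +5 burnt (F count now 2)
Step 5: +3 fires, +2 burnt (F count now 3)
Step 6: +1 fires, +3 burnt (F count now 1)
Step 7: +0 fires, +1 burnt (F count now 0)
Fire out after step 7
Initially T: 21, now '.': 28
Total burnt (originally-T cells now '.'): 19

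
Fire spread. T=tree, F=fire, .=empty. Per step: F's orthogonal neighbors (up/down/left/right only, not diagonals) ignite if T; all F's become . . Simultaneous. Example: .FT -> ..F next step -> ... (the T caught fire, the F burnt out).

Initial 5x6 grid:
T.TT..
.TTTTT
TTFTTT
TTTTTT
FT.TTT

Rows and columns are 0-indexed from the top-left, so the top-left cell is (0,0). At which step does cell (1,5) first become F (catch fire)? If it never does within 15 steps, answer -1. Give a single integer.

Step 1: cell (1,5)='T' (+6 fires, +2 burnt)
Step 2: cell (1,5)='T' (+7 fires, +6 burnt)
Step 3: cell (1,5)='T' (+5 fires, +7 burnt)
Step 4: cell (1,5)='F' (+3 fires, +5 burnt)
  -> target ignites at step 4
Step 5: cell (1,5)='.' (+1 fires, +3 burnt)
Step 6: cell (1,5)='.' (+0 fires, +1 burnt)
  fire out at step 6

4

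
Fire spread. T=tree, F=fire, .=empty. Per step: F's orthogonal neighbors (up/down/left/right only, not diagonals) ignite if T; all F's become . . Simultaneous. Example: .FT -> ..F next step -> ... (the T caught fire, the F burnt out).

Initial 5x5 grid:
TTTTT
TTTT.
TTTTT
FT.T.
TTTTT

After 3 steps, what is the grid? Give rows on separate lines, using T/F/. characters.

Step 1: 3 trees catch fire, 1 burn out
  TTTTT
  TTTT.
  FTTTT
  .F.T.
  FTTTT
Step 2: 3 trees catch fire, 3 burn out
  TTTTT
  FTTT.
  .FTTT
  ...T.
  .FTTT
Step 3: 4 trees catch fire, 3 burn out
  FTTTT
  .FTT.
  ..FTT
  ...T.
  ..FTT

FTTTT
.FTT.
..FTT
...T.
..FTT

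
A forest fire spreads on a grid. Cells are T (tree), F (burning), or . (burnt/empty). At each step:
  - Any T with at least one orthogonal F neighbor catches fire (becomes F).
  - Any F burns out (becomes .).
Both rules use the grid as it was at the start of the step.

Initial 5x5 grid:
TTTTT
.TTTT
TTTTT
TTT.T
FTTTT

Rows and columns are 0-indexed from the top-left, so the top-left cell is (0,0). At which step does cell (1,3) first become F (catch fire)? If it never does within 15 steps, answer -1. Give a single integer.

Step 1: cell (1,3)='T' (+2 fires, +1 burnt)
Step 2: cell (1,3)='T' (+3 fires, +2 burnt)
Step 3: cell (1,3)='T' (+3 fires, +3 burnt)
Step 4: cell (1,3)='T' (+3 fires, +3 burnt)
Step 5: cell (1,3)='T' (+4 fires, +3 burnt)
Step 6: cell (1,3)='F' (+4 fires, +4 burnt)
  -> target ignites at step 6
Step 7: cell (1,3)='.' (+2 fires, +4 burnt)
Step 8: cell (1,3)='.' (+1 fires, +2 burnt)
Step 9: cell (1,3)='.' (+0 fires, +1 burnt)
  fire out at step 9

6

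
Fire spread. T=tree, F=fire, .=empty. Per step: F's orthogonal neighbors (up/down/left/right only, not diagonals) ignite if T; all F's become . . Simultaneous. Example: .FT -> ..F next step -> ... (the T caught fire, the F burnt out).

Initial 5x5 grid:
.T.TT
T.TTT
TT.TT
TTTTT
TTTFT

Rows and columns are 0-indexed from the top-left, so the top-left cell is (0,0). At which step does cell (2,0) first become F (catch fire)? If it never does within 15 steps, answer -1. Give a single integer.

Step 1: cell (2,0)='T' (+3 fires, +1 burnt)
Step 2: cell (2,0)='T' (+4 fires, +3 burnt)
Step 3: cell (2,0)='T' (+4 fires, +4 burnt)
Step 4: cell (2,0)='T' (+5 fires, +4 burnt)
Step 5: cell (2,0)='F' (+2 fires, +5 burnt)
  -> target ignites at step 5
Step 6: cell (2,0)='.' (+1 fires, +2 burnt)
Step 7: cell (2,0)='.' (+0 fires, +1 burnt)
  fire out at step 7

5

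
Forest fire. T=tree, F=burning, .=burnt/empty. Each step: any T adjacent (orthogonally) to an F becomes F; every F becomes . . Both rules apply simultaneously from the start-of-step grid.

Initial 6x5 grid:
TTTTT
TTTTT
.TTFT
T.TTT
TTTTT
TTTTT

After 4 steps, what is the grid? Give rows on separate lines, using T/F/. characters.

Step 1: 4 trees catch fire, 1 burn out
  TTTTT
  TTTFT
  .TF.F
  T.TFT
  TTTTT
  TTTTT
Step 2: 7 trees catch fire, 4 burn out
  TTTFT
  TTF.F
  .F...
  T.F.F
  TTTFT
  TTTTT
Step 3: 6 trees catch fire, 7 burn out
  TTF.F
  TF...
  .....
  T....
  TTF.F
  TTTFT
Step 4: 5 trees catch fire, 6 burn out
  TF...
  F....
  .....
  T....
  TF...
  TTF.F

TF...
F....
.....
T....
TF...
TTF.F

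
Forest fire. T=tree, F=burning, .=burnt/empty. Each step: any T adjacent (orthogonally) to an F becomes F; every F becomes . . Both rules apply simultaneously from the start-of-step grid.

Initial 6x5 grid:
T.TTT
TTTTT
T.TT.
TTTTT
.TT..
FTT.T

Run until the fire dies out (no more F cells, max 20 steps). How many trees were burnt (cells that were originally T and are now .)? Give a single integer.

Answer: 21

Derivation:
Step 1: +1 fires, +1 burnt (F count now 1)
Step 2: +2 fires, +1 burnt (F count now 2)
Step 3: +2 fires, +2 burnt (F count now 2)
Step 4: +2 fires, +2 burnt (F count now 2)
Step 5: +3 fires, +2 burnt (F count now 3)
Step 6: +4 fires, +3 burnt (F count now 4)
Step 7: +4 fires, +4 burnt (F count now 4)
Step 8: +2 fires, +4 burnt (F count now 2)
Step 9: +1 fires, +2 burnt (F count now 1)
Step 10: +0 fires, +1 burnt (F count now 0)
Fire out after step 10
Initially T: 22, now '.': 29
Total burnt (originally-T cells now '.'): 21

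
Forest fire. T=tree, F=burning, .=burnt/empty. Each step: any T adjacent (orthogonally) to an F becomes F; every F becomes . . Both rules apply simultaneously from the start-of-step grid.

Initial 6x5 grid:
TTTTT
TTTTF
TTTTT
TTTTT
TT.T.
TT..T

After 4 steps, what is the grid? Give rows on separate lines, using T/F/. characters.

Step 1: 3 trees catch fire, 1 burn out
  TTTTF
  TTTF.
  TTTTF
  TTTTT
  TT.T.
  TT..T
Step 2: 4 trees catch fire, 3 burn out
  TTTF.
  TTF..
  TTTF.
  TTTTF
  TT.T.
  TT..T
Step 3: 4 trees catch fire, 4 burn out
  TTF..
  TF...
  TTF..
  TTTF.
  TT.T.
  TT..T
Step 4: 5 trees catch fire, 4 burn out
  TF...
  F....
  TF...
  TTF..
  TT.F.
  TT..T

TF...
F....
TF...
TTF..
TT.F.
TT..T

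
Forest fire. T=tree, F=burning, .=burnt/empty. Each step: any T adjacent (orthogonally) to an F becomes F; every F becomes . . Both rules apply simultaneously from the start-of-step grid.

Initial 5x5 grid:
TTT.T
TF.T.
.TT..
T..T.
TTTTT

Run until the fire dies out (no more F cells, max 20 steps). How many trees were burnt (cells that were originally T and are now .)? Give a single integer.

Step 1: +3 fires, +1 burnt (F count now 3)
Step 2: +3 fires, +3 burnt (F count now 3)
Step 3: +0 fires, +3 burnt (F count now 0)
Fire out after step 3
Initially T: 15, now '.': 16
Total burnt (originally-T cells now '.'): 6

Answer: 6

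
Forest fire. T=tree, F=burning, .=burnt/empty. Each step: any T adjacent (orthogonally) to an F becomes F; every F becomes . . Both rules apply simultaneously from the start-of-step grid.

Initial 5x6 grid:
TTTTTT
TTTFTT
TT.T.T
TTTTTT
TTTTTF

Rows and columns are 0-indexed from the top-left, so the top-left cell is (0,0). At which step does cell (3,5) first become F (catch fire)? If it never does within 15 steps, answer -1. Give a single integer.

Step 1: cell (3,5)='F' (+6 fires, +2 burnt)
  -> target ignites at step 1
Step 2: cell (3,5)='.' (+8 fires, +6 burnt)
Step 3: cell (3,5)='.' (+6 fires, +8 burnt)
Step 4: cell (3,5)='.' (+4 fires, +6 burnt)
Step 5: cell (3,5)='.' (+2 fires, +4 burnt)
Step 6: cell (3,5)='.' (+0 fires, +2 burnt)
  fire out at step 6

1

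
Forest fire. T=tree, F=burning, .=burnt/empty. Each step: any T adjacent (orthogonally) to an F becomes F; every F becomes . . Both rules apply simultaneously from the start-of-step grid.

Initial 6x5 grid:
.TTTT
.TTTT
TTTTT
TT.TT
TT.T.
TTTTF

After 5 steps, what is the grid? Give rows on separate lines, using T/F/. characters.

Step 1: 1 trees catch fire, 1 burn out
  .TTTT
  .TTTT
  TTTTT
  TT.TT
  TT.T.
  TTTF.
Step 2: 2 trees catch fire, 1 burn out
  .TTTT
  .TTTT
  TTTTT
  TT.TT
  TT.F.
  TTF..
Step 3: 2 trees catch fire, 2 burn out
  .TTTT
  .TTTT
  TTTTT
  TT.FT
  TT...
  TF...
Step 4: 4 trees catch fire, 2 burn out
  .TTTT
  .TTTT
  TTTFT
  TT..F
  TF...
  F....
Step 5: 5 trees catch fire, 4 burn out
  .TTTT
  .TTFT
  TTF.F
  TF...
  F....
  .....

.TTTT
.TTFT
TTF.F
TF...
F....
.....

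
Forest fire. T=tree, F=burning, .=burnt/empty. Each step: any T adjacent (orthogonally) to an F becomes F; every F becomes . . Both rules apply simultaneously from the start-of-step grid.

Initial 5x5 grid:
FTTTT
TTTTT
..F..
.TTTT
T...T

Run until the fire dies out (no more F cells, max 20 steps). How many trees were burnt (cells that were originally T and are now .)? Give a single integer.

Answer: 14

Derivation:
Step 1: +4 fires, +2 burnt (F count now 4)
Step 2: +5 fires, +4 burnt (F count now 5)
Step 3: +3 fires, +5 burnt (F count now 3)
Step 4: +2 fires, +3 burnt (F count now 2)
Step 5: +0 fires, +2 burnt (F count now 0)
Fire out after step 5
Initially T: 15, now '.': 24
Total burnt (originally-T cells now '.'): 14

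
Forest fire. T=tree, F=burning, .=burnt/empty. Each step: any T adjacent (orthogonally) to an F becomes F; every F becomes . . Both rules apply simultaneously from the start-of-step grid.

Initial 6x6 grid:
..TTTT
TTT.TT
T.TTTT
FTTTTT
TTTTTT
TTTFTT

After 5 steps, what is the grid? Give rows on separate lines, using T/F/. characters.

Step 1: 6 trees catch fire, 2 burn out
  ..TTTT
  TTT.TT
  F.TTTT
  .FTTTT
  FTTFTT
  TTF.FT
Step 2: 9 trees catch fire, 6 burn out
  ..TTTT
  FTT.TT
  ..TTTT
  ..FFTT
  .FF.FT
  FF...F
Step 3: 5 trees catch fire, 9 burn out
  ..TTTT
  .FT.TT
  ..FFTT
  ....FT
  .....F
  ......
Step 4: 3 trees catch fire, 5 burn out
  ..TTTT
  ..F.TT
  ....FT
  .....F
  ......
  ......
Step 5: 3 trees catch fire, 3 burn out
  ..FTTT
  ....FT
  .....F
  ......
  ......
  ......

..FTTT
....FT
.....F
......
......
......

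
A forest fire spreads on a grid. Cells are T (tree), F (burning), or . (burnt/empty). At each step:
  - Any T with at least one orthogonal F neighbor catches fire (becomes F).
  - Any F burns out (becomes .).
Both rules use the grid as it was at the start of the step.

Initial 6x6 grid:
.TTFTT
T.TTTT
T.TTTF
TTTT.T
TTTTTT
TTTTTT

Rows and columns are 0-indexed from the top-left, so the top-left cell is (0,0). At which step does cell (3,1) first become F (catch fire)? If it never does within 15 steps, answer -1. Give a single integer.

Step 1: cell (3,1)='T' (+6 fires, +2 burnt)
Step 2: cell (3,1)='T' (+6 fires, +6 burnt)
Step 3: cell (3,1)='T' (+4 fires, +6 burnt)
Step 4: cell (3,1)='T' (+3 fires, +4 burnt)
Step 5: cell (3,1)='F' (+3 fires, +3 burnt)
  -> target ignites at step 5
Step 6: cell (3,1)='.' (+3 fires, +3 burnt)
Step 7: cell (3,1)='.' (+3 fires, +3 burnt)
Step 8: cell (3,1)='.' (+2 fires, +3 burnt)
Step 9: cell (3,1)='.' (+0 fires, +2 burnt)
  fire out at step 9

5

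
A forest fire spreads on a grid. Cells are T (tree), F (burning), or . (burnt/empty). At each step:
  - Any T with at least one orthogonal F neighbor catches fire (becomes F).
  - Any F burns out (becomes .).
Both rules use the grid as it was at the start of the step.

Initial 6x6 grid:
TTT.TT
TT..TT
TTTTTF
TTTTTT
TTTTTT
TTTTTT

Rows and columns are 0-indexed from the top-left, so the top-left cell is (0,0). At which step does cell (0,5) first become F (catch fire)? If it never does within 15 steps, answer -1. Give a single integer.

Step 1: cell (0,5)='T' (+3 fires, +1 burnt)
Step 2: cell (0,5)='F' (+5 fires, +3 burnt)
  -> target ignites at step 2
Step 3: cell (0,5)='.' (+5 fires, +5 burnt)
Step 4: cell (0,5)='.' (+4 fires, +5 burnt)
Step 5: cell (0,5)='.' (+5 fires, +4 burnt)
Step 6: cell (0,5)='.' (+5 fires, +5 burnt)
Step 7: cell (0,5)='.' (+4 fires, +5 burnt)
Step 8: cell (0,5)='.' (+1 fires, +4 burnt)
Step 9: cell (0,5)='.' (+0 fires, +1 burnt)
  fire out at step 9

2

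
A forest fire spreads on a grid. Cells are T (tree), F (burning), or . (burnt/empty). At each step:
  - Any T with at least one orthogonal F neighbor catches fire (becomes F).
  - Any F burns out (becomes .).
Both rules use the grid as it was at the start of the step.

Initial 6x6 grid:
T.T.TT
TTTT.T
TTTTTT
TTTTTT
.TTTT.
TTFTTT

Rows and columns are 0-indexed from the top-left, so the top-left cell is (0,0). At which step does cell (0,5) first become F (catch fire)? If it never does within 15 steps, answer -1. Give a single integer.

Step 1: cell (0,5)='T' (+3 fires, +1 burnt)
Step 2: cell (0,5)='T' (+5 fires, +3 burnt)
Step 3: cell (0,5)='T' (+5 fires, +5 burnt)
Step 4: cell (0,5)='T' (+5 fires, +5 burnt)
Step 5: cell (0,5)='T' (+6 fires, +5 burnt)
Step 6: cell (0,5)='T' (+2 fires, +6 burnt)
Step 7: cell (0,5)='T' (+2 fires, +2 burnt)
Step 8: cell (0,5)='F' (+1 fires, +2 burnt)
  -> target ignites at step 8
Step 9: cell (0,5)='.' (+1 fires, +1 burnt)
Step 10: cell (0,5)='.' (+0 fires, +1 burnt)
  fire out at step 10

8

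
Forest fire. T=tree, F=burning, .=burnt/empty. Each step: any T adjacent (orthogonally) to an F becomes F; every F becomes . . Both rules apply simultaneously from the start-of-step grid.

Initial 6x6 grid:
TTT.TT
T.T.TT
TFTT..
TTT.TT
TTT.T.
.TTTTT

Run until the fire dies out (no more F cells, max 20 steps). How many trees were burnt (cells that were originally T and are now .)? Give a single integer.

Answer: 22

Derivation:
Step 1: +3 fires, +1 burnt (F count now 3)
Step 2: +6 fires, +3 burnt (F count now 6)
Step 3: +5 fires, +6 burnt (F count now 5)
Step 4: +2 fires, +5 burnt (F count now 2)
Step 5: +1 fires, +2 burnt (F count now 1)
Step 6: +1 fires, +1 burnt (F count now 1)
Step 7: +2 fires, +1 burnt (F count now 2)
Step 8: +1 fires, +2 burnt (F count now 1)
Step 9: +1 fires, +1 burnt (F count now 1)
Step 10: +0 fires, +1 burnt (F count now 0)
Fire out after step 10
Initially T: 26, now '.': 32
Total burnt (originally-T cells now '.'): 22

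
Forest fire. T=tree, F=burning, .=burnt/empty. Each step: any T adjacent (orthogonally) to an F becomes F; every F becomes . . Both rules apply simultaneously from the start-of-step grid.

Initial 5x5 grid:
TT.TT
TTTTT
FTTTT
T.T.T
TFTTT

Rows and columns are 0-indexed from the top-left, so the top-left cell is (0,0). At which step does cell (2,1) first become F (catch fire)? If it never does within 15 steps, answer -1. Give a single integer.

Step 1: cell (2,1)='F' (+5 fires, +2 burnt)
  -> target ignites at step 1
Step 2: cell (2,1)='.' (+5 fires, +5 burnt)
Step 3: cell (2,1)='.' (+4 fires, +5 burnt)
Step 4: cell (2,1)='.' (+3 fires, +4 burnt)
Step 5: cell (2,1)='.' (+2 fires, +3 burnt)
Step 6: cell (2,1)='.' (+1 fires, +2 burnt)
Step 7: cell (2,1)='.' (+0 fires, +1 burnt)
  fire out at step 7

1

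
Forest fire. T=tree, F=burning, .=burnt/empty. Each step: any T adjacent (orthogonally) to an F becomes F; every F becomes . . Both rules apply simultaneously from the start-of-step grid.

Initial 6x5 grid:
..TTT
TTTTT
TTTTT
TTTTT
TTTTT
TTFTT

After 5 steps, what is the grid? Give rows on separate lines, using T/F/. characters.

Step 1: 3 trees catch fire, 1 burn out
  ..TTT
  TTTTT
  TTTTT
  TTTTT
  TTFTT
  TF.FT
Step 2: 5 trees catch fire, 3 burn out
  ..TTT
  TTTTT
  TTTTT
  TTFTT
  TF.FT
  F...F
Step 3: 5 trees catch fire, 5 burn out
  ..TTT
  TTTTT
  TTFTT
  TF.FT
  F...F
  .....
Step 4: 5 trees catch fire, 5 burn out
  ..TTT
  TTFTT
  TF.FT
  F...F
  .....
  .....
Step 5: 5 trees catch fire, 5 burn out
  ..FTT
  TF.FT
  F...F
  .....
  .....
  .....

..FTT
TF.FT
F...F
.....
.....
.....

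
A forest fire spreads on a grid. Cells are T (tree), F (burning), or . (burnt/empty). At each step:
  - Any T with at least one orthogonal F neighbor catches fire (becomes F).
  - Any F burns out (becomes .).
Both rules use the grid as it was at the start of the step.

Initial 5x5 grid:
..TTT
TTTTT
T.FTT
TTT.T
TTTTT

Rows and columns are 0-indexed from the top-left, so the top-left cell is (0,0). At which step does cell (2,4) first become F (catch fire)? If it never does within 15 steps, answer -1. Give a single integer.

Step 1: cell (2,4)='T' (+3 fires, +1 burnt)
Step 2: cell (2,4)='F' (+6 fires, +3 burnt)
  -> target ignites at step 2
Step 3: cell (2,4)='.' (+7 fires, +6 burnt)
Step 4: cell (2,4)='.' (+4 fires, +7 burnt)
Step 5: cell (2,4)='.' (+0 fires, +4 burnt)
  fire out at step 5

2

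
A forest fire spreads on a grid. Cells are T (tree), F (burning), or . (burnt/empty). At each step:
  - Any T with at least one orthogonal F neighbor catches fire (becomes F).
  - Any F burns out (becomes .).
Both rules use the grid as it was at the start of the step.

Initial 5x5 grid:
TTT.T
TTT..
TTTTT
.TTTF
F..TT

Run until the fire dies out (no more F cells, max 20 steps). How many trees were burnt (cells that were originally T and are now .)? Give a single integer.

Step 1: +3 fires, +2 burnt (F count now 3)
Step 2: +3 fires, +3 burnt (F count now 3)
Step 3: +2 fires, +3 burnt (F count now 2)
Step 4: +2 fires, +2 burnt (F count now 2)
Step 5: +3 fires, +2 burnt (F count now 3)
Step 6: +2 fires, +3 burnt (F count now 2)
Step 7: +1 fires, +2 burnt (F count now 1)
Step 8: +0 fires, +1 burnt (F count now 0)
Fire out after step 8
Initially T: 17, now '.': 24
Total burnt (originally-T cells now '.'): 16

Answer: 16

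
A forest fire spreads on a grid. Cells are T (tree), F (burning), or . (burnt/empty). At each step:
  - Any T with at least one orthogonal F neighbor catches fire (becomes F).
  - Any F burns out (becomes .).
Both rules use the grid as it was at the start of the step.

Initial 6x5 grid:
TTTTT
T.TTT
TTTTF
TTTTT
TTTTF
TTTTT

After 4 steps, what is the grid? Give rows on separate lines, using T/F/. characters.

Step 1: 5 trees catch fire, 2 burn out
  TTTTT
  T.TTF
  TTTF.
  TTTTF
  TTTF.
  TTTTF
Step 2: 6 trees catch fire, 5 burn out
  TTTTF
  T.TF.
  TTF..
  TTTF.
  TTF..
  TTTF.
Step 3: 6 trees catch fire, 6 burn out
  TTTF.
  T.F..
  TF...
  TTF..
  TF...
  TTF..
Step 4: 5 trees catch fire, 6 burn out
  TTF..
  T....
  F....
  TF...
  F....
  TF...

TTF..
T....
F....
TF...
F....
TF...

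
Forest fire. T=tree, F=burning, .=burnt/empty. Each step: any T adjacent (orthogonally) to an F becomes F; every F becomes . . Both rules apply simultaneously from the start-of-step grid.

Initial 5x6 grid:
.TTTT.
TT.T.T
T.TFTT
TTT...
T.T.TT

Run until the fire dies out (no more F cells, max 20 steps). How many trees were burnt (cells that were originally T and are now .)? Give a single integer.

Step 1: +3 fires, +1 burnt (F count now 3)
Step 2: +3 fires, +3 burnt (F count now 3)
Step 3: +5 fires, +3 burnt (F count now 5)
Step 4: +2 fires, +5 burnt (F count now 2)
Step 5: +3 fires, +2 burnt (F count now 3)
Step 6: +1 fires, +3 burnt (F count now 1)
Step 7: +0 fires, +1 burnt (F count now 0)
Fire out after step 7
Initially T: 19, now '.': 28
Total burnt (originally-T cells now '.'): 17

Answer: 17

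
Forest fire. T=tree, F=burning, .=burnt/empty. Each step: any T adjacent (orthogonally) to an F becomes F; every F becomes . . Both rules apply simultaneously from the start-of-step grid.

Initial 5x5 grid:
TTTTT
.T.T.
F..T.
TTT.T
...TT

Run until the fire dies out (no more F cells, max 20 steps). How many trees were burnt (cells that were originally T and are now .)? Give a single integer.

Step 1: +1 fires, +1 burnt (F count now 1)
Step 2: +1 fires, +1 burnt (F count now 1)
Step 3: +1 fires, +1 burnt (F count now 1)
Step 4: +0 fires, +1 burnt (F count now 0)
Fire out after step 4
Initially T: 14, now '.': 14
Total burnt (originally-T cells now '.'): 3

Answer: 3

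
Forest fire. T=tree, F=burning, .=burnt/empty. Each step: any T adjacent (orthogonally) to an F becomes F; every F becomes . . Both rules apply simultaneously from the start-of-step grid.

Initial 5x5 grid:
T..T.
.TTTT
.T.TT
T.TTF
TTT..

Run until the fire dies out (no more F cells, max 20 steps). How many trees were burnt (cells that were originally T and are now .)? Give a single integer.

Step 1: +2 fires, +1 burnt (F count now 2)
Step 2: +3 fires, +2 burnt (F count now 3)
Step 3: +2 fires, +3 burnt (F count now 2)
Step 4: +3 fires, +2 burnt (F count now 3)
Step 5: +2 fires, +3 burnt (F count now 2)
Step 6: +2 fires, +2 burnt (F count now 2)
Step 7: +0 fires, +2 burnt (F count now 0)
Fire out after step 7
Initially T: 15, now '.': 24
Total burnt (originally-T cells now '.'): 14

Answer: 14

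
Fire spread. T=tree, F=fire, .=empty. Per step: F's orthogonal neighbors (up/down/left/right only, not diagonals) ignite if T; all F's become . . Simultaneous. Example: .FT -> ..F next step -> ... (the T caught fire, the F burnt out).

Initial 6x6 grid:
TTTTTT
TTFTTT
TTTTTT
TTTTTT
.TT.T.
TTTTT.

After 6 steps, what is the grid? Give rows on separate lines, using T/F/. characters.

Step 1: 4 trees catch fire, 1 burn out
  TTFTTT
  TF.FTT
  TTFTTT
  TTTTTT
  .TT.T.
  TTTTT.
Step 2: 7 trees catch fire, 4 burn out
  TF.FTT
  F...FT
  TF.FTT
  TTFTTT
  .TT.T.
  TTTTT.
Step 3: 8 trees catch fire, 7 burn out
  F...FT
  .....F
  F...FT
  TF.FTT
  .TF.T.
  TTTTT.
Step 4: 6 trees catch fire, 8 burn out
  .....F
  ......
  .....F
  F...FT
  .F..T.
  TTFTT.
Step 5: 4 trees catch fire, 6 burn out
  ......
  ......
  ......
  .....F
  ....F.
  TF.FT.
Step 6: 2 trees catch fire, 4 burn out
  ......
  ......
  ......
  ......
  ......
  F...F.

......
......
......
......
......
F...F.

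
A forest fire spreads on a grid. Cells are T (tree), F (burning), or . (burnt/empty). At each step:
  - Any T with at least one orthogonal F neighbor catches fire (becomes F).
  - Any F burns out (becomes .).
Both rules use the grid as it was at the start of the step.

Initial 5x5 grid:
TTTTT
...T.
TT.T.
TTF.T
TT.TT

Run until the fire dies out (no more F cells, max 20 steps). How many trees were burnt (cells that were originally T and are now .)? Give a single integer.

Answer: 6

Derivation:
Step 1: +1 fires, +1 burnt (F count now 1)
Step 2: +3 fires, +1 burnt (F count now 3)
Step 3: +2 fires, +3 burnt (F count now 2)
Step 4: +0 fires, +2 burnt (F count now 0)
Fire out after step 4
Initially T: 16, now '.': 15
Total burnt (originally-T cells now '.'): 6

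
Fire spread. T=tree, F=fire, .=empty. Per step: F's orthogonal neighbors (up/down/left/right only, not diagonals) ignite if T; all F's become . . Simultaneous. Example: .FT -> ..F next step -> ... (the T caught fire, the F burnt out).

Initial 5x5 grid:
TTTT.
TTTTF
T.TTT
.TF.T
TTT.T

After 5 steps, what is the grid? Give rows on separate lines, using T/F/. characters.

Step 1: 5 trees catch fire, 2 burn out
  TTTT.
  TTTF.
  T.FTF
  .F..T
  TTF.T
Step 2: 5 trees catch fire, 5 burn out
  TTTF.
  TTF..
  T..F.
  ....F
  TF..T
Step 3: 4 trees catch fire, 5 burn out
  TTF..
  TF...
  T....
  .....
  F...F
Step 4: 2 trees catch fire, 4 burn out
  TF...
  F....
  T....
  .....
  .....
Step 5: 2 trees catch fire, 2 burn out
  F....
  .....
  F....
  .....
  .....

F....
.....
F....
.....
.....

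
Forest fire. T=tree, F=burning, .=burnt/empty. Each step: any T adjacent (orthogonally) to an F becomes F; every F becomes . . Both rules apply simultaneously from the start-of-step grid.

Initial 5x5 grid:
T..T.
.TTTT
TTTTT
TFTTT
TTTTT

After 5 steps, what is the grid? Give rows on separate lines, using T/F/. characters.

Step 1: 4 trees catch fire, 1 burn out
  T..T.
  .TTTT
  TFTTT
  F.FTT
  TFTTT
Step 2: 6 trees catch fire, 4 burn out
  T..T.
  .FTTT
  F.FTT
  ...FT
  F.FTT
Step 3: 4 trees catch fire, 6 burn out
  T..T.
  ..FTT
  ...FT
  ....F
  ...FT
Step 4: 3 trees catch fire, 4 burn out
  T..T.
  ...FT
  ....F
  .....
  ....F
Step 5: 2 trees catch fire, 3 burn out
  T..F.
  ....F
  .....
  .....
  .....

T..F.
....F
.....
.....
.....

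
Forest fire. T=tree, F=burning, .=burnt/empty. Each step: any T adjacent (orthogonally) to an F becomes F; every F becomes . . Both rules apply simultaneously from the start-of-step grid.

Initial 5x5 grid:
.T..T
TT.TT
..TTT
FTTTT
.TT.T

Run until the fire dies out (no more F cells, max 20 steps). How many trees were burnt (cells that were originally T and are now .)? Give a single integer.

Answer: 13

Derivation:
Step 1: +1 fires, +1 burnt (F count now 1)
Step 2: +2 fires, +1 burnt (F count now 2)
Step 3: +3 fires, +2 burnt (F count now 3)
Step 4: +2 fires, +3 burnt (F count now 2)
Step 5: +3 fires, +2 burnt (F count now 3)
Step 6: +1 fires, +3 burnt (F count now 1)
Step 7: +1 fires, +1 burnt (F count now 1)
Step 8: +0 fires, +1 burnt (F count now 0)
Fire out after step 8
Initially T: 16, now '.': 22
Total burnt (originally-T cells now '.'): 13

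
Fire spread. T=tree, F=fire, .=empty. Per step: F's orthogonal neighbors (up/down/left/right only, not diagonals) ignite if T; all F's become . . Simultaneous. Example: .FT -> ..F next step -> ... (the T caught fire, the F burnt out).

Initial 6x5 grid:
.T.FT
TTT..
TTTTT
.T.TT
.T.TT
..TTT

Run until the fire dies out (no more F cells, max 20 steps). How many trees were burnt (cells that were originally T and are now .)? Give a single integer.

Step 1: +1 fires, +1 burnt (F count now 1)
Step 2: +0 fires, +1 burnt (F count now 0)
Fire out after step 2
Initially T: 19, now '.': 12
Total burnt (originally-T cells now '.'): 1

Answer: 1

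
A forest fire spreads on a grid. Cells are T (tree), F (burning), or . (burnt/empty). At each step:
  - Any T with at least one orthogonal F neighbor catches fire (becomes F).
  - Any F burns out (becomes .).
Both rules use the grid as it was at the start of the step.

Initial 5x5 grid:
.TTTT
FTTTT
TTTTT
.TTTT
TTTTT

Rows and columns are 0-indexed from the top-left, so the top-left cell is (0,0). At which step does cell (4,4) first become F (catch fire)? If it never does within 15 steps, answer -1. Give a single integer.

Step 1: cell (4,4)='T' (+2 fires, +1 burnt)
Step 2: cell (4,4)='T' (+3 fires, +2 burnt)
Step 3: cell (4,4)='T' (+4 fires, +3 burnt)
Step 4: cell (4,4)='T' (+5 fires, +4 burnt)
Step 5: cell (4,4)='T' (+5 fires, +5 burnt)
Step 6: cell (4,4)='T' (+2 fires, +5 burnt)
Step 7: cell (4,4)='F' (+1 fires, +2 burnt)
  -> target ignites at step 7
Step 8: cell (4,4)='.' (+0 fires, +1 burnt)
  fire out at step 8

7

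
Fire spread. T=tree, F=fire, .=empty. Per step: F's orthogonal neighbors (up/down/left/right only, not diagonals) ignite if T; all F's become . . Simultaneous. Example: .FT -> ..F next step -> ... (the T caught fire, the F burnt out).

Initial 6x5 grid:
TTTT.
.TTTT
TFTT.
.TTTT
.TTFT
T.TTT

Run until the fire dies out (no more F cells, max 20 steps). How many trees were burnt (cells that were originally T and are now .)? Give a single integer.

Answer: 21

Derivation:
Step 1: +8 fires, +2 burnt (F count now 8)
Step 2: +8 fires, +8 burnt (F count now 8)
Step 3: +3 fires, +8 burnt (F count now 3)
Step 4: +2 fires, +3 burnt (F count now 2)
Step 5: +0 fires, +2 burnt (F count now 0)
Fire out after step 5
Initially T: 22, now '.': 29
Total burnt (originally-T cells now '.'): 21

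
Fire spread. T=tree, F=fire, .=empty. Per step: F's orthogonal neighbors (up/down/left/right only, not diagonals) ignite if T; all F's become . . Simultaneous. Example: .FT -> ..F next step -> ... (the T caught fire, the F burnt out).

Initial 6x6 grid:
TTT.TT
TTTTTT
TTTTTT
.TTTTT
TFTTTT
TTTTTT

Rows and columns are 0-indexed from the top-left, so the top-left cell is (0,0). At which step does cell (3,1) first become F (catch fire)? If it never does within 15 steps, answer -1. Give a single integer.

Step 1: cell (3,1)='F' (+4 fires, +1 burnt)
  -> target ignites at step 1
Step 2: cell (3,1)='.' (+5 fires, +4 burnt)
Step 3: cell (3,1)='.' (+6 fires, +5 burnt)
Step 4: cell (3,1)='.' (+7 fires, +6 burnt)
Step 5: cell (3,1)='.' (+6 fires, +7 burnt)
Step 6: cell (3,1)='.' (+2 fires, +6 burnt)
Step 7: cell (3,1)='.' (+2 fires, +2 burnt)
Step 8: cell (3,1)='.' (+1 fires, +2 burnt)
Step 9: cell (3,1)='.' (+0 fires, +1 burnt)
  fire out at step 9

1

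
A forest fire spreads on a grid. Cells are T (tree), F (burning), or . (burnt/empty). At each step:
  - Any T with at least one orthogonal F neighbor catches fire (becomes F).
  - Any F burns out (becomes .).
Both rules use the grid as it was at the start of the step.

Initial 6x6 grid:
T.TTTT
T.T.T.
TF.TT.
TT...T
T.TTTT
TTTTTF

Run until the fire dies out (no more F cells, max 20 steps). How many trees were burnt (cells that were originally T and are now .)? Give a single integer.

Step 1: +4 fires, +2 burnt (F count now 4)
Step 2: +5 fires, +4 burnt (F count now 5)
Step 3: +4 fires, +5 burnt (F count now 4)
Step 4: +3 fires, +4 burnt (F count now 3)
Step 5: +0 fires, +3 burnt (F count now 0)
Fire out after step 5
Initially T: 24, now '.': 28
Total burnt (originally-T cells now '.'): 16

Answer: 16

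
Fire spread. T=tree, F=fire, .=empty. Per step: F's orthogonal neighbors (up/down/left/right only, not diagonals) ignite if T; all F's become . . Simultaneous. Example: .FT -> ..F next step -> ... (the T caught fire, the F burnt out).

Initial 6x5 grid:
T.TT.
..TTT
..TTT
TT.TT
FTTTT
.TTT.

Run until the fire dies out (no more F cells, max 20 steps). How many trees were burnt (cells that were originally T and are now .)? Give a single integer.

Answer: 19

Derivation:
Step 1: +2 fires, +1 burnt (F count now 2)
Step 2: +3 fires, +2 burnt (F count now 3)
Step 3: +2 fires, +3 burnt (F count now 2)
Step 4: +3 fires, +2 burnt (F count now 3)
Step 5: +2 fires, +3 burnt (F count now 2)
Step 6: +3 fires, +2 burnt (F count now 3)
Step 7: +3 fires, +3 burnt (F count now 3)
Step 8: +1 fires, +3 burnt (F count now 1)
Step 9: +0 fires, +1 burnt (F count now 0)
Fire out after step 9
Initially T: 20, now '.': 29
Total burnt (originally-T cells now '.'): 19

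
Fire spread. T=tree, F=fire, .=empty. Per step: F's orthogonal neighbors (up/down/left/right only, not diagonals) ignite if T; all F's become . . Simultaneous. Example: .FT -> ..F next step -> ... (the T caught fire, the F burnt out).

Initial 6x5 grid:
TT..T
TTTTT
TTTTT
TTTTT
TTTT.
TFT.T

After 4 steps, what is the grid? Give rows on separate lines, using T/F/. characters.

Step 1: 3 trees catch fire, 1 burn out
  TT..T
  TTTTT
  TTTTT
  TTTTT
  TFTT.
  F.F.T
Step 2: 3 trees catch fire, 3 burn out
  TT..T
  TTTTT
  TTTTT
  TFTTT
  F.FT.
  ....T
Step 3: 4 trees catch fire, 3 burn out
  TT..T
  TTTTT
  TFTTT
  F.FTT
  ...F.
  ....T
Step 4: 4 trees catch fire, 4 burn out
  TT..T
  TFTTT
  F.FTT
  ...FT
  .....
  ....T

TT..T
TFTTT
F.FTT
...FT
.....
....T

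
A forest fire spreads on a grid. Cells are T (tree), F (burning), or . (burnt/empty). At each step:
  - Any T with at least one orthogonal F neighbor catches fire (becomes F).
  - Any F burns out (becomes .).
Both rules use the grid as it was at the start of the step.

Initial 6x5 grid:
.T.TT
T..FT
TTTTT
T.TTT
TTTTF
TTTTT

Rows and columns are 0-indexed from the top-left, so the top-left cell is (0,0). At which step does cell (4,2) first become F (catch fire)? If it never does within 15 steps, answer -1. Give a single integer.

Step 1: cell (4,2)='T' (+6 fires, +2 burnt)
Step 2: cell (4,2)='F' (+6 fires, +6 burnt)
  -> target ignites at step 2
Step 3: cell (4,2)='.' (+4 fires, +6 burnt)
Step 4: cell (4,2)='.' (+3 fires, +4 burnt)
Step 5: cell (4,2)='.' (+3 fires, +3 burnt)
Step 6: cell (4,2)='.' (+0 fires, +3 burnt)
  fire out at step 6

2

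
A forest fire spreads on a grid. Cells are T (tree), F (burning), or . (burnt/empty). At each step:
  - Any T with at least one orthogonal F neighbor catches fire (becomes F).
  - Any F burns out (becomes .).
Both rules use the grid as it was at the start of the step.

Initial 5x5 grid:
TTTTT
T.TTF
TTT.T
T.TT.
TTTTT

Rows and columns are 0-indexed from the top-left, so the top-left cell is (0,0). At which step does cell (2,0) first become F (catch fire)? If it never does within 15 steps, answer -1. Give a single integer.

Step 1: cell (2,0)='T' (+3 fires, +1 burnt)
Step 2: cell (2,0)='T' (+2 fires, +3 burnt)
Step 3: cell (2,0)='T' (+2 fires, +2 burnt)
Step 4: cell (2,0)='T' (+3 fires, +2 burnt)
Step 5: cell (2,0)='F' (+4 fires, +3 burnt)
  -> target ignites at step 5
Step 6: cell (2,0)='.' (+4 fires, +4 burnt)
Step 7: cell (2,0)='.' (+2 fires, +4 burnt)
Step 8: cell (2,0)='.' (+0 fires, +2 burnt)
  fire out at step 8

5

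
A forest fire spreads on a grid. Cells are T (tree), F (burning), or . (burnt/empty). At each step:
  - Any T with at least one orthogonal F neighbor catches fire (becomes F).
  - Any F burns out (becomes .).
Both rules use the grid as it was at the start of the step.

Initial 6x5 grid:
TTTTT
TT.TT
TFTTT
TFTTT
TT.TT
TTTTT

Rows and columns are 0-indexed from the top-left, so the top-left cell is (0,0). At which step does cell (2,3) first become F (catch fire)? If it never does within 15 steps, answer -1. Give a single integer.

Step 1: cell (2,3)='T' (+6 fires, +2 burnt)
Step 2: cell (2,3)='F' (+6 fires, +6 burnt)
  -> target ignites at step 2
Step 3: cell (2,3)='.' (+8 fires, +6 burnt)
Step 4: cell (2,3)='.' (+4 fires, +8 burnt)
Step 5: cell (2,3)='.' (+2 fires, +4 burnt)
Step 6: cell (2,3)='.' (+0 fires, +2 burnt)
  fire out at step 6

2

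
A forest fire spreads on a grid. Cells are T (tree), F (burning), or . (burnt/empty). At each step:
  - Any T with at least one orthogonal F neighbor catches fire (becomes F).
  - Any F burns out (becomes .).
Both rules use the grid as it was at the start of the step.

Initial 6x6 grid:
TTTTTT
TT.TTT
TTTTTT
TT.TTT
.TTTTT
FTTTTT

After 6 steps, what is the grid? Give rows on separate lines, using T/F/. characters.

Step 1: 1 trees catch fire, 1 burn out
  TTTTTT
  TT.TTT
  TTTTTT
  TT.TTT
  .TTTTT
  .FTTTT
Step 2: 2 trees catch fire, 1 burn out
  TTTTTT
  TT.TTT
  TTTTTT
  TT.TTT
  .FTTTT
  ..FTTT
Step 3: 3 trees catch fire, 2 burn out
  TTTTTT
  TT.TTT
  TTTTTT
  TF.TTT
  ..FTTT
  ...FTT
Step 4: 4 trees catch fire, 3 burn out
  TTTTTT
  TT.TTT
  TFTTTT
  F..TTT
  ...FTT
  ....FT
Step 5: 6 trees catch fire, 4 burn out
  TTTTTT
  TF.TTT
  F.FTTT
  ...FTT
  ....FT
  .....F
Step 6: 5 trees catch fire, 6 burn out
  TFTTTT
  F..TTT
  ...FTT
  ....FT
  .....F
  ......

TFTTTT
F..TTT
...FTT
....FT
.....F
......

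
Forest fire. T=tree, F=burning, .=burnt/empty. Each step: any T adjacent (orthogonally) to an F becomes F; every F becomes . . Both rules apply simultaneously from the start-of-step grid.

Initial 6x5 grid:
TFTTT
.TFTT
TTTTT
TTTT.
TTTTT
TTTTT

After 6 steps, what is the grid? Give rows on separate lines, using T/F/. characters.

Step 1: 5 trees catch fire, 2 burn out
  F.FTT
  .F.FT
  TTFTT
  TTTT.
  TTTTT
  TTTTT
Step 2: 5 trees catch fire, 5 burn out
  ...FT
  ....F
  TF.FT
  TTFT.
  TTTTT
  TTTTT
Step 3: 6 trees catch fire, 5 burn out
  ....F
  .....
  F...F
  TF.F.
  TTFTT
  TTTTT
Step 4: 4 trees catch fire, 6 burn out
  .....
  .....
  .....
  F....
  TF.FT
  TTFTT
Step 5: 4 trees catch fire, 4 burn out
  .....
  .....
  .....
  .....
  F...F
  TF.FT
Step 6: 2 trees catch fire, 4 burn out
  .....
  .....
  .....
  .....
  .....
  F...F

.....
.....
.....
.....
.....
F...F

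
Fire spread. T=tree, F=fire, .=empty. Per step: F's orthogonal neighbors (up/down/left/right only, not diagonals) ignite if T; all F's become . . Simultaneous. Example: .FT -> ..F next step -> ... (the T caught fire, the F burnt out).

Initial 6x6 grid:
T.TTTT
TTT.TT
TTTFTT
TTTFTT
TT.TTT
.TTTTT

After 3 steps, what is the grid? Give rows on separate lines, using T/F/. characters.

Step 1: 5 trees catch fire, 2 burn out
  T.TTTT
  TTT.TT
  TTF.FT
  TTF.FT
  TT.FTT
  .TTTTT
Step 2: 8 trees catch fire, 5 burn out
  T.TTTT
  TTF.FT
  TF...F
  TF...F
  TT..FT
  .TTFTT
Step 3: 10 trees catch fire, 8 burn out
  T.FTFT
  TF...F
  F.....
  F.....
  TF...F
  .TF.FT

T.FTFT
TF...F
F.....
F.....
TF...F
.TF.FT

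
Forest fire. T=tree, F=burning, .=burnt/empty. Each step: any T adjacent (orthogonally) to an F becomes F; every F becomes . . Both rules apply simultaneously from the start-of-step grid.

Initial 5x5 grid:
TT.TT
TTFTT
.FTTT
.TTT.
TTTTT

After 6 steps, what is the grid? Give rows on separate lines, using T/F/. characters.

Step 1: 4 trees catch fire, 2 burn out
  TT.TT
  TF.FT
  ..FTT
  .FTT.
  TTTTT
Step 2: 7 trees catch fire, 4 burn out
  TF.FT
  F...F
  ...FT
  ..FT.
  TFTTT
Step 3: 6 trees catch fire, 7 burn out
  F...F
  .....
  ....F
  ...F.
  F.FTT
Step 4: 1 trees catch fire, 6 burn out
  .....
  .....
  .....
  .....
  ...FT
Step 5: 1 trees catch fire, 1 burn out
  .....
  .....
  .....
  .....
  ....F
Step 6: 0 trees catch fire, 1 burn out
  .....
  .....
  .....
  .....
  .....

.....
.....
.....
.....
.....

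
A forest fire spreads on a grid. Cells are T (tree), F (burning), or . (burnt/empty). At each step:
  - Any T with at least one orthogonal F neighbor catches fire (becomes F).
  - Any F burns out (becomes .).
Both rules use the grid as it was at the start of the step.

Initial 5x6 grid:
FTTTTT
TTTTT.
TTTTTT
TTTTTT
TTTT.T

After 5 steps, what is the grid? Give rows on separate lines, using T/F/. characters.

Step 1: 2 trees catch fire, 1 burn out
  .FTTTT
  FTTTT.
  TTTTTT
  TTTTTT
  TTTT.T
Step 2: 3 trees catch fire, 2 burn out
  ..FTTT
  .FTTT.
  FTTTTT
  TTTTTT
  TTTT.T
Step 3: 4 trees catch fire, 3 burn out
  ...FTT
  ..FTT.
  .FTTTT
  FTTTTT
  TTTT.T
Step 4: 5 trees catch fire, 4 burn out
  ....FT
  ...FT.
  ..FTTT
  .FTTTT
  FTTT.T
Step 5: 5 trees catch fire, 5 burn out
  .....F
  ....F.
  ...FTT
  ..FTTT
  .FTT.T

.....F
....F.
...FTT
..FTTT
.FTT.T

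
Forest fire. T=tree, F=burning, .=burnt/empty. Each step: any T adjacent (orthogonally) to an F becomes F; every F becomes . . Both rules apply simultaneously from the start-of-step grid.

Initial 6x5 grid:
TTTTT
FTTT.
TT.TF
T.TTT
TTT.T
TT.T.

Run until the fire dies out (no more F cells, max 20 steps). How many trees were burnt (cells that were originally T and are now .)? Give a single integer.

Step 1: +5 fires, +2 burnt (F count now 5)
Step 2: +7 fires, +5 burnt (F count now 7)
Step 3: +4 fires, +7 burnt (F count now 4)
Step 4: +4 fires, +4 burnt (F count now 4)
Step 5: +1 fires, +4 burnt (F count now 1)
Step 6: +0 fires, +1 burnt (F count now 0)
Fire out after step 6
Initially T: 22, now '.': 29
Total burnt (originally-T cells now '.'): 21

Answer: 21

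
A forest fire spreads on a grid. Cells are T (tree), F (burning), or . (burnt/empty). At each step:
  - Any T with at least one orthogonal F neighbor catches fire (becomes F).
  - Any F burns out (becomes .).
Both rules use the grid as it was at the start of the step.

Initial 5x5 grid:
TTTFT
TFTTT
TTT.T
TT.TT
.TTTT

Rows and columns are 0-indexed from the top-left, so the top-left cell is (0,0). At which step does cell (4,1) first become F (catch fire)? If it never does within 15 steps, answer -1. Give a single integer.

Step 1: cell (4,1)='T' (+7 fires, +2 burnt)
Step 2: cell (4,1)='T' (+5 fires, +7 burnt)
Step 3: cell (4,1)='F' (+3 fires, +5 burnt)
  -> target ignites at step 3
Step 4: cell (4,1)='.' (+2 fires, +3 burnt)
Step 5: cell (4,1)='.' (+3 fires, +2 burnt)
Step 6: cell (4,1)='.' (+0 fires, +3 burnt)
  fire out at step 6

3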